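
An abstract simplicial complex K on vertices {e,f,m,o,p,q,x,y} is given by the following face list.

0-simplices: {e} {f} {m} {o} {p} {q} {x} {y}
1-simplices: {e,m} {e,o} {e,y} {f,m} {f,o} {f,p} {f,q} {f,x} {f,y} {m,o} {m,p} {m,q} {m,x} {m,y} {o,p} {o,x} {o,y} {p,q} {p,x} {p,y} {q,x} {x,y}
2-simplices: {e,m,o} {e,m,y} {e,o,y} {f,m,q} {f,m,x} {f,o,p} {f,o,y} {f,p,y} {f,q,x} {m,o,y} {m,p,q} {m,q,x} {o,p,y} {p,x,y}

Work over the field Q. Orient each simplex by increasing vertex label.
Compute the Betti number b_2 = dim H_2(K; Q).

n_0=8 n_1=22 n_2=14  [Q]
∂1: piv[em,eo,ey,fm,fp,fq,fx] rk=7  ker:fo,fy,mo,mp,mq,mx,my,op,ox,oy,pq,px,py,qx,xy
∂2: piv[emo,emy,eoy,fmq,fmx,fop,foy,fpy,fqx,mpq,pxy] rk=11  ker:moy,mqx,opy
b_2=(14−11)−0=3

b_2=3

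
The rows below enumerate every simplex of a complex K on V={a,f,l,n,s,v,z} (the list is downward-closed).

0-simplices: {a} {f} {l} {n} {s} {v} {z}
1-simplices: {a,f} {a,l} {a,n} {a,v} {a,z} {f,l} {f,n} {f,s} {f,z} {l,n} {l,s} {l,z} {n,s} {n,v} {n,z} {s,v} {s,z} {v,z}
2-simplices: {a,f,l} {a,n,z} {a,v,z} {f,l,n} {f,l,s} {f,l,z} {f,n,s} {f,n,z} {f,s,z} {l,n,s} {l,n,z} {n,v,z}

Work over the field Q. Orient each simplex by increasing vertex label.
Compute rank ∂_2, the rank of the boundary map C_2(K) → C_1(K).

rank∂_2=10

n_0=7 n_1=18 n_2=12  [Q]
∂1: piv[af,al,an,av,az,fs] rk=6  ker:fl,fn,fz,ln,ls,lz,ns,nv,nz,sv,sz,vz
∂2: piv[afl,anz,avz,fln,fls,flz,fns,fnz,fsz,nvz] rk=10  ker:lns,lnz
rk∂_2=10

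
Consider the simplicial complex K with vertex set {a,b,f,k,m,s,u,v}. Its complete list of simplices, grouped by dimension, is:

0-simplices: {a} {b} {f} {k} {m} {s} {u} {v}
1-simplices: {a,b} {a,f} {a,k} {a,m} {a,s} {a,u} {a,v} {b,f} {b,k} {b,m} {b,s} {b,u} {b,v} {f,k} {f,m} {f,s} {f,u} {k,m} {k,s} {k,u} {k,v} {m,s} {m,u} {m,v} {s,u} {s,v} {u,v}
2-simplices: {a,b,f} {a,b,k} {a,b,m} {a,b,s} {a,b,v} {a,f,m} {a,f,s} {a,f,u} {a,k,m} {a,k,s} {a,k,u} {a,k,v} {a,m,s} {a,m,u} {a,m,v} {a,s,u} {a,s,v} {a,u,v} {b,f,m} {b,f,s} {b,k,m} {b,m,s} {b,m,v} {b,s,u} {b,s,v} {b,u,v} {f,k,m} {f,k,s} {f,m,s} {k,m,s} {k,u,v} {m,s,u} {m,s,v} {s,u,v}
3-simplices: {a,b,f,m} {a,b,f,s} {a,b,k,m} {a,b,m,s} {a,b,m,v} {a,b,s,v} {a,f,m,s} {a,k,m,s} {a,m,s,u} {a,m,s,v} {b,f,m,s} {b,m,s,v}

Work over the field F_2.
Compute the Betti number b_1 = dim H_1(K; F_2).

n_0=8 n_1=27 n_2=34 n_3=12  [Z2]
∂1: piv[ab,af,ak,am,as,au,av] rk=7  ker:bf,bk,bm,bs,bu,bv,fk,fm,fs,fu,km,ks,ku,kv,ms,mu,mv,su,sv,uv
∂2: piv[abf,abk,abm,abs,abv,afm,afs,afu,akm,aks,aku,akv,ams,amu,amv,asu,asv,auv,bsu,fkm] rk=20  ker:bfm,bfs,bkm,bms,bmv,bsv,buv,fks,fms,kms,kuv,msu,msv,suv
∂3: piv[abfm,abfs,abkm,abms,abmv,absv,afms,akms,amsu,amsv] rk=10  ker:bfms,bmsv
b_1=(27−7)−20=0

b_1=0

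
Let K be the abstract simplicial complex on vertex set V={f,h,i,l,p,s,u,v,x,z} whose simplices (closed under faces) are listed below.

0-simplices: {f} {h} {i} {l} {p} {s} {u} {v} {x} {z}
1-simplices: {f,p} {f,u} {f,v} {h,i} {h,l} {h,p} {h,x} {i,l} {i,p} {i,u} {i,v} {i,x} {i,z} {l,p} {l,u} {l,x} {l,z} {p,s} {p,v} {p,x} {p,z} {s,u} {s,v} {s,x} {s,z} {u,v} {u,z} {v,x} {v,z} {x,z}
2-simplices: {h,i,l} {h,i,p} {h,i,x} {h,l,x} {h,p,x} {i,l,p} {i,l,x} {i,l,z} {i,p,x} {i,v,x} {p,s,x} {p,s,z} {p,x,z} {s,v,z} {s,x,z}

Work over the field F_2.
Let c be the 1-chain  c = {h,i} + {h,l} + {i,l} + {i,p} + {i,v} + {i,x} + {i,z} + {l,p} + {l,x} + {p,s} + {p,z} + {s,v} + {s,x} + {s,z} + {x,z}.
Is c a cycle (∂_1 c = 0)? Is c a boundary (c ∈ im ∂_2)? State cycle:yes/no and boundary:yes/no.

n_0=10 n_1=30 n_2=15  [Z2]
∂1: piv[fp,fu,fv,hi,hl,hp,hx,iz,ps] rk=9  ker:il,ip,iu,iv,ix,lp,lu,lx,lz,pv,px,pz,su,sv,sx,sz,uv,uz,vx,vz,xz
∂2: piv[hil,hip,hix,hlx,hpx,ilp,ilz,ivx,psx,psz,pxz,svz] rk=12  ker:ilx,ipx,sxz
∂1c = 0
c vs im∂2: residual ≠ 0 ⇒ not boundary

cycle:yes boundary:no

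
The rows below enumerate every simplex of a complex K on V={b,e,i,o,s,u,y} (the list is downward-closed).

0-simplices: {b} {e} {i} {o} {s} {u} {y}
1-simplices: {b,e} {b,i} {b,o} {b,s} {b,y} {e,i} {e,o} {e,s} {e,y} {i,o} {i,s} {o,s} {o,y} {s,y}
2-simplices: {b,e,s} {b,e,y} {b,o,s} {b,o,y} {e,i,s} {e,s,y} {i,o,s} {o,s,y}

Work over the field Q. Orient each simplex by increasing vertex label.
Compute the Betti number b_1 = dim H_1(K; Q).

n_0=7 n_1=14 n_2=8  [Q]
∂1: piv[be,bi,bo,bs,by] rk=5  ker:ei,eo,es,ey,io,is,os,oy,sy
∂2: piv[bes,bey,bos,boy,eis,esy,ios] rk=7  ker:osy
b_1=(14−5)−7=2

b_1=2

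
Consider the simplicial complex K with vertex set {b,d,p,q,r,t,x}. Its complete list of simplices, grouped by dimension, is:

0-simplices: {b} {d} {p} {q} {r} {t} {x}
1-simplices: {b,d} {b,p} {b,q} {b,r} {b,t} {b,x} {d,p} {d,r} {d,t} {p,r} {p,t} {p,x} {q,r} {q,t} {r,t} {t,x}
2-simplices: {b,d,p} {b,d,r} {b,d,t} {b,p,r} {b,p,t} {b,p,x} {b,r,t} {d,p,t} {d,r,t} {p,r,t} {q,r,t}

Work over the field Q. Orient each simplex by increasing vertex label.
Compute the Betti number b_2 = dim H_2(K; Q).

b_2=3

n_0=7 n_1=16 n_2=11  [Q]
∂1: piv[bd,bp,bq,br,bt,bx] rk=6  ker:dp,dr,dt,pr,pt,px,qr,qt,rt,tx
∂2: piv[bdp,bdr,bdt,bpr,bpt,bpx,brt,qrt] rk=8  ker:dpt,drt,prt
b_2=(11−8)−0=3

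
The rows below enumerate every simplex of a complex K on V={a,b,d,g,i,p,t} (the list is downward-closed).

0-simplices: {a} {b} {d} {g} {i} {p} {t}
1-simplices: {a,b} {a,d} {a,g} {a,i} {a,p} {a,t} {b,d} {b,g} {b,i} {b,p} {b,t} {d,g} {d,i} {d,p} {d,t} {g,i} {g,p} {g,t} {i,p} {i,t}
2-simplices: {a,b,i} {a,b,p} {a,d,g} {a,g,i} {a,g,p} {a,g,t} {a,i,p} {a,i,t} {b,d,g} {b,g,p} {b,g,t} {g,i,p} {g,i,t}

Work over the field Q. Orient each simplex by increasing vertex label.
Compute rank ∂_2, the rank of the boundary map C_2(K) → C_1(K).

rank∂_2=11

n_0=7 n_1=20 n_2=13  [Q]
∂1: piv[ab,ad,ag,ai,ap,at] rk=6  ker:bd,bg,bi,bp,bt,dg,di,dp,dt,gi,gp,gt,ip,it
∂2: piv[abi,abp,adg,agi,agp,agt,aip,ait,bdg,bgp,bgt] rk=11  ker:gip,git
rk∂_2=11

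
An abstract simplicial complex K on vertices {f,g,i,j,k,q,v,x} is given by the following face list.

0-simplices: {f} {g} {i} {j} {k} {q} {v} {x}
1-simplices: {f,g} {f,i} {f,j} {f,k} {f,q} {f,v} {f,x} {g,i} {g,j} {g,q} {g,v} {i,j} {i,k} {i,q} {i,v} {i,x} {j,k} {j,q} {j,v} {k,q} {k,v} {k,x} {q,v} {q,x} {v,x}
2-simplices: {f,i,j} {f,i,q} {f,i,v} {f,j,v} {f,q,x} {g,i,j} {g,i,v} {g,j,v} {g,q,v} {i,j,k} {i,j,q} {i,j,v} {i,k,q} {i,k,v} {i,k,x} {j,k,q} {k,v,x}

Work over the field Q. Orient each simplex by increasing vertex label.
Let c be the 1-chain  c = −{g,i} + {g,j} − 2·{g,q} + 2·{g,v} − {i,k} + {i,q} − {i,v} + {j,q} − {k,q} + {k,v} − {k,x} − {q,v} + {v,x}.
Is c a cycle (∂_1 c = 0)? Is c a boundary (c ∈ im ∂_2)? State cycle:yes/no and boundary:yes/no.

n_0=8 n_1=25 n_2=17  [Q]
∂1: piv[fg,fi,fj,fk,fq,fv,fx] rk=7  ker:gi,gj,gq,gv,ij,ik,iq,iv,ix,jk,jq,jv,kq,kv,kx,qv,qx,vx
∂2: piv[fij,fiq,fiv,fjv,fqx,gij,giv,gqv,ijk,ijq,ikq,ikv,ikx,kvx] rk=14  ker:gjv,ijv,jkq
∂1c = 0
c vs im∂2: residual ≠ 0 ⇒ not boundary

cycle:yes boundary:no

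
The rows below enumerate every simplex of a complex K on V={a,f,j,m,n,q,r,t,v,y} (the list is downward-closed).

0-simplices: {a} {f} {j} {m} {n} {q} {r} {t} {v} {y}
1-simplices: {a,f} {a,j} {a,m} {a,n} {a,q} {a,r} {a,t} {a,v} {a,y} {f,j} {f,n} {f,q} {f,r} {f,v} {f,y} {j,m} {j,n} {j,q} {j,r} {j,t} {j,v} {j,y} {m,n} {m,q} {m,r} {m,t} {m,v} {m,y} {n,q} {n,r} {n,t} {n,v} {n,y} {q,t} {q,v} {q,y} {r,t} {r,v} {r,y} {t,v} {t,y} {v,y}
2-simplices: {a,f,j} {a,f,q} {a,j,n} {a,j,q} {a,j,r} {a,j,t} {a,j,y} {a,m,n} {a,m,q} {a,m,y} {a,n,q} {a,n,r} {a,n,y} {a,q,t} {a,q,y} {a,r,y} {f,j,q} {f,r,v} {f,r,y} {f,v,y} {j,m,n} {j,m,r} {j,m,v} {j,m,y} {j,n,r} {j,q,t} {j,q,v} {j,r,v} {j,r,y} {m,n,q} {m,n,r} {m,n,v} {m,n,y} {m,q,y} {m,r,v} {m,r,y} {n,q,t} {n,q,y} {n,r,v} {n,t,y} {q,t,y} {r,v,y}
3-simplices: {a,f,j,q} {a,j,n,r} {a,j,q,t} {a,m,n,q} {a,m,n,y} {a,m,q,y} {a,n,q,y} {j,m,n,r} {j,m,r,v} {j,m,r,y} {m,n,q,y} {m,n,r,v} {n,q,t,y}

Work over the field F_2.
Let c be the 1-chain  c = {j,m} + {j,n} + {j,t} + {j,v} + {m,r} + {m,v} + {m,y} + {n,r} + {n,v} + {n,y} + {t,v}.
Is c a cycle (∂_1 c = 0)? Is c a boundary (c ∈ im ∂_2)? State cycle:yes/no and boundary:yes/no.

n_0=10 n_1=42 n_2=42 n_3=13  [Z2]
∂1: piv[af,aj,am,an,aq,ar,at,av,ay] rk=9  ker:fj,fn,fq,fr,fv,fy,jm,jn,jq,jr,jt,jv,jy,mn,mq,mr,mt,mv,my,nq,nr,nt,nv,ny,qt,qv,qy,rt,rv,ry,tv,ty,vy
∂2: piv[afj,afq,ajn,ajq,ajr,ajt,ajy,amn,amq,amy,anq,anr,any,aqt,aqy,ary,frv,fry,fvy,jmn,jmr,jmv,jqv,jrv,mnv,nqt,nty] rk=27  ker:fjq,jmy,jnr,jqt,jry,mnq,mnr,mny,mqy,mrv,mry,nqy,nrv,qty,rvy
∂3: piv[afjq,ajnr,ajqt,amnq,amny,amqy,anqy,jmnr,jmrv,jmry,mnrv,nqty] rk=12  ker:mnqy
∂1c = 0
c vs im∂2: residual ≠ 0 ⇒ not boundary

cycle:yes boundary:no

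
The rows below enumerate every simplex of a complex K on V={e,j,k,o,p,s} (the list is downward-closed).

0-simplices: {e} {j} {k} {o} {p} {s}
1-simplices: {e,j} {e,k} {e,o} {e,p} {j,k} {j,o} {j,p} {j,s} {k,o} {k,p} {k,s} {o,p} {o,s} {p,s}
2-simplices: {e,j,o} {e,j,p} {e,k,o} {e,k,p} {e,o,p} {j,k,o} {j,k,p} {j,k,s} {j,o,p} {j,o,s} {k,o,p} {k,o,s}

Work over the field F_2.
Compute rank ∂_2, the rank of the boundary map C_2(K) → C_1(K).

n_0=6 n_1=14 n_2=12  [Z2]
∂1: piv[ej,ek,eo,ep,js] rk=5  ker:jk,jo,jp,ko,kp,ks,op,os,ps
∂2: piv[ejo,ejp,eko,ekp,eop,jko,jks,jos] rk=8  ker:jkp,jop,kop,kos
rk∂_2=8

rank∂_2=8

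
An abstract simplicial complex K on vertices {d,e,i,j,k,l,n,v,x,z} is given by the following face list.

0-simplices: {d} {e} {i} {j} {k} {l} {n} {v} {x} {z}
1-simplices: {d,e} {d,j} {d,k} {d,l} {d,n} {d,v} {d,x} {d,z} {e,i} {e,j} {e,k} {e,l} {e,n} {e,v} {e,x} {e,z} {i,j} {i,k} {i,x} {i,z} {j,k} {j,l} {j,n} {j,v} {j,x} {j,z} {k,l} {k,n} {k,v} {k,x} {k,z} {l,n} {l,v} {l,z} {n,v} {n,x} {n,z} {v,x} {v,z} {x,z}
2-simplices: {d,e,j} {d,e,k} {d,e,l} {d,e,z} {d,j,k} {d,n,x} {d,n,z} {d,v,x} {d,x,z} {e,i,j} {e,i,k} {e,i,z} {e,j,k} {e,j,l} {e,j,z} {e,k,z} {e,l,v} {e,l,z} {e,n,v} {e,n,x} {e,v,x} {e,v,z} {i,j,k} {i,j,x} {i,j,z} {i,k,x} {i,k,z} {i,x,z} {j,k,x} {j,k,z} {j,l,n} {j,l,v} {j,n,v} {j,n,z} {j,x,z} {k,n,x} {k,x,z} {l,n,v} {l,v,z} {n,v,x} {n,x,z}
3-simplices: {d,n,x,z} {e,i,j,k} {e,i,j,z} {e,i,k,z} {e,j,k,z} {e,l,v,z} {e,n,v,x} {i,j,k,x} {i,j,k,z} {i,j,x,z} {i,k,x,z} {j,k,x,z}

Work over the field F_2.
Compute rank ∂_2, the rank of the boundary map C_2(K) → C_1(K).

rank∂_2=29

n_0=10 n_1=40 n_2=41 n_3=12  [Z2]
∂1: piv[de,dj,dk,dl,dn,dv,dx,dz,ei] rk=9  ker:ej,ek,el,en,ev,ex,ez,ij,ik,ix,iz,jk,jl,jn,jv,jx,jz,kl,kn,kv,kx,kz,ln,lv,lz,nv,nx,nz,vx,vz,xz
∂2: piv[dej,dek,del,dez,djk,dnx,dnz,dvx,dxz,eij,eik,eiz,ejl,ejz,ekz,elv,elz,env,enx,evx,evz,ijx,ikx,ixz,jln,jlv,jnv,jnz,knx] rk=29  ker:ejk,ijk,ijz,ikz,jkx,jkz,jxz,kxz,lnv,lvz,nvx,nxz
∂3: piv[dnxz,eijk,eijz,eikz,ejkz,elvz,envx,ijkx,ijxz,ikxz] rk=10  ker:ijkz,jkxz
rk∂_2=29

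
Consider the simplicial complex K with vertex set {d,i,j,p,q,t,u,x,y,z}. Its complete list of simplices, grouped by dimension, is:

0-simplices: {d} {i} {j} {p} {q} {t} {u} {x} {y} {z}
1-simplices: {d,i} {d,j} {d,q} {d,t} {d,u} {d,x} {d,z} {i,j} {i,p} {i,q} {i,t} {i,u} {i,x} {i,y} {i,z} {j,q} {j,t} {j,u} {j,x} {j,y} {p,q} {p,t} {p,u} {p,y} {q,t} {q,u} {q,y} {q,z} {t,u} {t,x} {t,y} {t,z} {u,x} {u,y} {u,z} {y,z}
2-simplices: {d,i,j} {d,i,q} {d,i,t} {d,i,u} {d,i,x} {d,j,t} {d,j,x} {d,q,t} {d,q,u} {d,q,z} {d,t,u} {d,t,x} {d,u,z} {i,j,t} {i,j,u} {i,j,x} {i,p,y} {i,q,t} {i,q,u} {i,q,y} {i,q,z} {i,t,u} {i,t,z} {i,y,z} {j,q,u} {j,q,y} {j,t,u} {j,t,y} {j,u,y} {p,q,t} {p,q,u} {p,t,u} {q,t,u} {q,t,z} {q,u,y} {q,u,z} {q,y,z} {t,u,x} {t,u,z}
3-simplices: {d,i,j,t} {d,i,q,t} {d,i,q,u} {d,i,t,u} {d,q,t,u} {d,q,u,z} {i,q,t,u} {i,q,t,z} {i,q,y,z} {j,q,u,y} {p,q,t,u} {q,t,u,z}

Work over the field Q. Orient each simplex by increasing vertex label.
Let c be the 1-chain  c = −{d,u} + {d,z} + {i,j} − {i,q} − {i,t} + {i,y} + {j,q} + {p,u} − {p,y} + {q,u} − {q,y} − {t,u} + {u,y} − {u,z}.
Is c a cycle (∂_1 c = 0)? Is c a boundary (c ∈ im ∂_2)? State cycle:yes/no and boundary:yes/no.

cycle:yes boundary:no

n_0=10 n_1=36 n_2=39 n_3=12  [Q]
∂1: piv[di,dj,dq,dt,du,dx,dz,ip,iy] rk=9  ker:ij,iq,it,iu,ix,iz,jq,jt,ju,jx,jy,pq,pt,pu,py,qt,qu,qy,qz,tu,tx,ty,tz,ux,uy,uz,yz
∂2: piv[dij,diq,dit,diu,dix,djt,djx,dqt,dqu,dqz,dtu,dtx,duz,iju,ipy,iqy,iqz,itz,iyz,jqu,jqy,jty,juy,pqt,pqu,tux] rk=26  ker:ijt,ijx,iqt,iqu,itu,jtu,ptu,qtu,qtz,quy,quz,qyz,tuz
∂3: piv[dijt,diqt,diqu,ditu,dqtu,dquz,iqtz,iqyz,jquy,pqtu,qtuz] rk=11  ker:iqtu
∂1c = 0
c vs im∂2: residual ≠ 0 ⇒ not boundary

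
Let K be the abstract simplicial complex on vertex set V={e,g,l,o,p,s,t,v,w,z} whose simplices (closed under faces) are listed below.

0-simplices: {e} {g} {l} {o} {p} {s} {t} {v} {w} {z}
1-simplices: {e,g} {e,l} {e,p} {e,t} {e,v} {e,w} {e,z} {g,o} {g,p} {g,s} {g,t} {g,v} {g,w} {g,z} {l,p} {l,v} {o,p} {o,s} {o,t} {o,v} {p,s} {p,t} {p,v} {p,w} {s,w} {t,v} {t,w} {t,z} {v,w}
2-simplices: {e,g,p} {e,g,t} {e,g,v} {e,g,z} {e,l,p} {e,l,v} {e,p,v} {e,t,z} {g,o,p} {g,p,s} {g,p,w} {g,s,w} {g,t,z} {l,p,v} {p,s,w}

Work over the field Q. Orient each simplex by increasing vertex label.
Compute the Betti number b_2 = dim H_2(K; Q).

n_0=10 n_1=29 n_2=15  [Q]
∂1: piv[eg,el,ep,et,ev,ew,ez,go,gs] rk=9  ker:gp,gt,gv,gw,gz,lp,lv,op,os,ot,ov,ps,pt,pv,pw,sw,tv,tw,tz,vw
∂2: piv[egp,egt,egv,egz,elp,elv,epv,etz,gop,gps,gpw,gsw] rk=12  ker:gtz,lpv,psw
b_2=(15−12)−0=3

b_2=3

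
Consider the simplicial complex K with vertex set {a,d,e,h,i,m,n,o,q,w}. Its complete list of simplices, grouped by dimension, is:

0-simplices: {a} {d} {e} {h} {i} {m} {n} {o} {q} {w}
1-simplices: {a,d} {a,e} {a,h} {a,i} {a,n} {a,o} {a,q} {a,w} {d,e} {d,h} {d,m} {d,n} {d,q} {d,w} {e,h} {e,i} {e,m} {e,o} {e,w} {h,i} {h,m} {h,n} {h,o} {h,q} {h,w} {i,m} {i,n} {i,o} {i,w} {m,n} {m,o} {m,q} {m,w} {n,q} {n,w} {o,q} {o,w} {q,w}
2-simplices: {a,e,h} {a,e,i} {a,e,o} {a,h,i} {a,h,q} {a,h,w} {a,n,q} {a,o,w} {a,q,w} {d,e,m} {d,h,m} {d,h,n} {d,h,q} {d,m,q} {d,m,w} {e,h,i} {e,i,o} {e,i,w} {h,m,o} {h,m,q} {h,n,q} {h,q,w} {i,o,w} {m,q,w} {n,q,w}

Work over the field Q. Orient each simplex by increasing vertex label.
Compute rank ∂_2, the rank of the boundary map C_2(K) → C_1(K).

n_0=10 n_1=38 n_2=25  [Q]
∂1: piv[ad,ae,ah,ai,an,ao,aq,aw,dm] rk=9  ker:de,dh,dn,dq,dw,eh,ei,em,eo,ew,hi,hm,hn,ho,hq,hw,im,in,io,iw,mn,mo,mq,mw,nq,nw,oq,ow,qw
∂2: piv[aeh,aei,aeo,ahi,ahq,ahw,anq,aow,aqw,dem,dhm,dhn,dhq,dmq,dmw,eio,eiw,hmo,hnq,iow,mqw,nqw] rk=22  ker:ehi,hmq,hqw
rk∂_2=22

rank∂_2=22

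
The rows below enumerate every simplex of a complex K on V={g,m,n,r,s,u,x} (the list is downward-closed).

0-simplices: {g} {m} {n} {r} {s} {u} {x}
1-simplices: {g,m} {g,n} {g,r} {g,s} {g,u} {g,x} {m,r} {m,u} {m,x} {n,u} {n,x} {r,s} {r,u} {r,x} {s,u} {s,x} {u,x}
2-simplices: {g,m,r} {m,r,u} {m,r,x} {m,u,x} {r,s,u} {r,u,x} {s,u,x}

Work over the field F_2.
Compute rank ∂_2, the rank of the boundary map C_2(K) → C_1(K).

rank∂_2=6

n_0=7 n_1=17 n_2=7  [Z2]
∂1: piv[gm,gn,gr,gs,gu,gx] rk=6  ker:mr,mu,mx,nu,nx,rs,ru,rx,su,sx,ux
∂2: piv[gmr,mru,mrx,mux,rsu,sux] rk=6  ker:rux
rk∂_2=6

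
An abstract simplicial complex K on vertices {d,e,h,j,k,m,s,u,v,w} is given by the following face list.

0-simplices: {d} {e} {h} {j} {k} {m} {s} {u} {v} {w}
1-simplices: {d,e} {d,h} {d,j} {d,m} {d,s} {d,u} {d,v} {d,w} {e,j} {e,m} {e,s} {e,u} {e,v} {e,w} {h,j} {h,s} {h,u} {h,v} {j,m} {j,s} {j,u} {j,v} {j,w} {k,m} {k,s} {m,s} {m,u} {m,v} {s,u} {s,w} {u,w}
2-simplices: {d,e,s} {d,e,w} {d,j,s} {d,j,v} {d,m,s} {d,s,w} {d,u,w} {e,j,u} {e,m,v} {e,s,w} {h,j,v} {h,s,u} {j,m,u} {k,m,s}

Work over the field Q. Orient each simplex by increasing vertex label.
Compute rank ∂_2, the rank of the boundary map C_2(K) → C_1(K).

rank∂_2=13

n_0=10 n_1=31 n_2=14  [Q]
∂1: piv[de,dh,dj,dm,ds,du,dv,dw,km] rk=9  ker:ej,em,es,eu,ev,ew,hj,hs,hu,hv,jm,js,ju,jv,jw,ks,ms,mu,mv,su,sw,uw
∂2: piv[des,dew,djs,djv,dms,dsw,duw,eju,emv,hjv,hsu,jmu,kms] rk=13  ker:esw
rk∂_2=13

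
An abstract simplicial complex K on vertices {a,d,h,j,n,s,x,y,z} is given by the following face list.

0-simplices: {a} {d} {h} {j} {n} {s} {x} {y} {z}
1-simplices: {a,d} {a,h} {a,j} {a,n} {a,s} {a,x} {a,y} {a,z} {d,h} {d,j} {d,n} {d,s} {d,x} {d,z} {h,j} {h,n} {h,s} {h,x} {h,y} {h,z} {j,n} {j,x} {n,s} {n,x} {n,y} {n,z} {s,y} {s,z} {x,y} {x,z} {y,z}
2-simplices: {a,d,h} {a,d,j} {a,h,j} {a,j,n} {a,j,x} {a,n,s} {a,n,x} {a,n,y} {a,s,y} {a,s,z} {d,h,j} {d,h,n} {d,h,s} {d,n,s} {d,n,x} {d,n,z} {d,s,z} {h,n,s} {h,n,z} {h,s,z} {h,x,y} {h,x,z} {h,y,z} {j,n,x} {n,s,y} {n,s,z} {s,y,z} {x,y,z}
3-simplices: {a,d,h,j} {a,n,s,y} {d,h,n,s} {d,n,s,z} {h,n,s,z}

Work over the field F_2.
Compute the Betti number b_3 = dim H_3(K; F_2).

n_0=9 n_1=31 n_2=28 n_3=5  [Z2]
∂1: piv[ad,ah,aj,an,as,ax,ay,az] rk=8  ker:dh,dj,dn,ds,dx,dz,hj,hn,hs,hx,hy,hz,jn,jx,ns,nx,ny,nz,sy,sz,xy,xz,yz
∂2: piv[adh,adj,ahj,ajn,ajx,ans,anx,any,asy,asz,dhn,dhs,dns,dnx,dnz,dsz,hnz,hxy,hxz,hyz,syz] rk=21  ker:dhj,hns,hsz,jnx,nsy,nsz,xyz
∂3: piv[adhj,ansy,dhns,dnsz,hnsz] rk=5
b_3=(5−5)−0=0

b_3=0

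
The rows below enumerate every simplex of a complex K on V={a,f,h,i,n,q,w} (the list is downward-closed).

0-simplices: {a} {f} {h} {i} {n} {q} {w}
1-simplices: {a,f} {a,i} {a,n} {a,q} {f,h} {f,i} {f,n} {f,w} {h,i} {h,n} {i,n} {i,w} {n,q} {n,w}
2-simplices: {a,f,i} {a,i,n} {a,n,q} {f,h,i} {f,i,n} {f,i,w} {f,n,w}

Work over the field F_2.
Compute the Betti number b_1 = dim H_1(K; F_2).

b_1=1

n_0=7 n_1=14 n_2=7  [Z2]
∂1: piv[af,ai,an,aq,fh,fw] rk=6  ker:fi,fn,hi,hn,in,iw,nq,nw
∂2: piv[afi,ain,anq,fhi,fin,fiw,fnw] rk=7
b_1=(14−6)−7=1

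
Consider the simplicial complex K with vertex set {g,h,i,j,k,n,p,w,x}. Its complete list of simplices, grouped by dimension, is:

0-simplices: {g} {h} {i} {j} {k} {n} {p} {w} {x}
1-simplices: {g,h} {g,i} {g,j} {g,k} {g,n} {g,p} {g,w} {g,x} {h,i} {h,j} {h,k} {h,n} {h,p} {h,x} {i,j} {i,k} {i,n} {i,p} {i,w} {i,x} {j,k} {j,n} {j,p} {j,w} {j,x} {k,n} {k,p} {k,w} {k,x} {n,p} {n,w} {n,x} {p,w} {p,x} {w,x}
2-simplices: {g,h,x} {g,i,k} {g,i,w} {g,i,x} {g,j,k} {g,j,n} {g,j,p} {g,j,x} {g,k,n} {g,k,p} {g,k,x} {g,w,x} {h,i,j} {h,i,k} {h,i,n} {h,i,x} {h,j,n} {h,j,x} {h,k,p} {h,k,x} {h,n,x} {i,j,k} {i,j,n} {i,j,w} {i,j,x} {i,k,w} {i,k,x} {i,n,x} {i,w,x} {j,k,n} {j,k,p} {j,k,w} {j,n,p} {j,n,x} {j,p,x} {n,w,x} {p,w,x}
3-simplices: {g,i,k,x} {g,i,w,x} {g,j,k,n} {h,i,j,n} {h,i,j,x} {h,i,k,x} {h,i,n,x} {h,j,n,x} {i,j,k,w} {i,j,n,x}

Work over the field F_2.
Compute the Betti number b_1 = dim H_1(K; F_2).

n_0=9 n_1=35 n_2=37 n_3=10  [Z2]
∂1: piv[gh,gi,gj,gk,gn,gp,gw,gx] rk=8  ker:hi,hj,hk,hn,hp,hx,ij,ik,in,ip,iw,ix,jk,jn,jp,jw,jx,kn,kp,kw,kx,np,nw,nx,pw,px,wx
∂2: piv[ghx,gik,giw,gix,gjk,gjn,gjp,gjx,gkn,gkp,gkx,gwx,hij,hik,hin,hix,hjn,hjx,hkp,hnx,ijw,ikw,jnp,jpx,nwx,pwx] rk=26  ker:hkx,ijk,ijn,ijx,ikx,inx,iwx,jkn,jkp,jkw,jnx
∂3: piv[gikx,giwx,gjkn,hijn,hijx,hikx,hinx,hjnx,ijkw] rk=9  ker:ijnx
b_1=(35−8)−26=1

b_1=1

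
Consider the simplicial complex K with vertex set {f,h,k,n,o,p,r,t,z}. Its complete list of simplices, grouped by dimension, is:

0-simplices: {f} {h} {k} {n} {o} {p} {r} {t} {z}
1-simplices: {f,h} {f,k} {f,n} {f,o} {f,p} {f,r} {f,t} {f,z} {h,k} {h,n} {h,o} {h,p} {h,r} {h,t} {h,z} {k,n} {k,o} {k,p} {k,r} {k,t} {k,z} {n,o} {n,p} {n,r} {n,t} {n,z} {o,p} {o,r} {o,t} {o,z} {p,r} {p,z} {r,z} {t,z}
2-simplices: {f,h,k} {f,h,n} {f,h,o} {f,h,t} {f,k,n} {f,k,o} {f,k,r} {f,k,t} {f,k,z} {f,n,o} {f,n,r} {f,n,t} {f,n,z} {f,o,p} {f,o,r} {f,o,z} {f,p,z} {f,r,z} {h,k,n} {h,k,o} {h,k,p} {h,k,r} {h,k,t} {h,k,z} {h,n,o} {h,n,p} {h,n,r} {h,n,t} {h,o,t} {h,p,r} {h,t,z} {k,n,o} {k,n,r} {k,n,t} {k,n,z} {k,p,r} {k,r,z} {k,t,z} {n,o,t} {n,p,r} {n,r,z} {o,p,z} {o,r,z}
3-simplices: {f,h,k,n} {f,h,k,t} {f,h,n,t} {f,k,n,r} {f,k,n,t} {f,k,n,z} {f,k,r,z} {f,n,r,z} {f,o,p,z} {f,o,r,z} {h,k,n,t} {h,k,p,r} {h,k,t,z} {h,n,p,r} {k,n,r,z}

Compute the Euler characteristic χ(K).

n_0=9 n_1=34 n_2=43 n_3=15
χ=+9−34+43−15=3

χ(K)=3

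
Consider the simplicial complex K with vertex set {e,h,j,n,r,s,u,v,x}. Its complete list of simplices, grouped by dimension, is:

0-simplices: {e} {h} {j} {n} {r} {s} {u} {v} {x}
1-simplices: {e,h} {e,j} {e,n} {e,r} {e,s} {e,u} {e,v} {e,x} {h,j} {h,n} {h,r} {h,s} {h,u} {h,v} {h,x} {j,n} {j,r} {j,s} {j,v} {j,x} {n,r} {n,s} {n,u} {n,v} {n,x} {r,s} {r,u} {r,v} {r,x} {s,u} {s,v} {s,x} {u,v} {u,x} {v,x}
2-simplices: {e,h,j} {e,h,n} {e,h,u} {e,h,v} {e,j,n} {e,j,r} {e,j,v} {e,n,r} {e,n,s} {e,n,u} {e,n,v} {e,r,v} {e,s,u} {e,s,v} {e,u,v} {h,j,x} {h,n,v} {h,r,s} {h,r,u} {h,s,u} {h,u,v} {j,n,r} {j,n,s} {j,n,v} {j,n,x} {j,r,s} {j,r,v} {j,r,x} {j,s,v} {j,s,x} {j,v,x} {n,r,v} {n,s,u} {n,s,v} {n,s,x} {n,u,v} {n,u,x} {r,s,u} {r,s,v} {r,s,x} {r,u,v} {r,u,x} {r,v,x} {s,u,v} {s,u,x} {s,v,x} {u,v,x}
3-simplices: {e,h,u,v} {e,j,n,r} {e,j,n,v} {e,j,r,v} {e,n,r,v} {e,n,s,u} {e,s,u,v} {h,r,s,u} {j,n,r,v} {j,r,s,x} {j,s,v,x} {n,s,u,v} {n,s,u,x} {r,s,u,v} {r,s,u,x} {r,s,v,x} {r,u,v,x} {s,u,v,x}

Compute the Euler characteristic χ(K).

n_0=9 n_1=35 n_2=47 n_3=18
χ=+9−35+47−18=3

χ(K)=3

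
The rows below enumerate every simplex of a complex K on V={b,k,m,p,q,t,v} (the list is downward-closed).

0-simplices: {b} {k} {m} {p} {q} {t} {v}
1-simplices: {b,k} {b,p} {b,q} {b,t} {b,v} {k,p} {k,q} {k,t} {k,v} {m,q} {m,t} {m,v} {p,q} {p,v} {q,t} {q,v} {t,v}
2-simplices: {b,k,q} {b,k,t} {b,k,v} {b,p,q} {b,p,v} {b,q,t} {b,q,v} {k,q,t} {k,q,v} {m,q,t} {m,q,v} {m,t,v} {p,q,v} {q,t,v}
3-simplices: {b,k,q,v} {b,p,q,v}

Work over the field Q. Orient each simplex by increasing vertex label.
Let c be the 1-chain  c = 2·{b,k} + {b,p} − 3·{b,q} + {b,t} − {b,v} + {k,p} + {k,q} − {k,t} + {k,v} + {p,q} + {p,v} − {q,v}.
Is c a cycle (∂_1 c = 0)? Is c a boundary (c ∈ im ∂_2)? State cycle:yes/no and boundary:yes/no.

cycle:yes boundary:no

n_0=7 n_1=17 n_2=14 n_3=2  [Q]
∂1: piv[bk,bp,bq,bt,bv,mq] rk=6  ker:kp,kq,kt,kv,mt,mv,pq,pv,qt,qv,tv
∂2: piv[bkq,bkt,bkv,bpq,bpv,bqt,bqv,mqt,mqv,mtv] rk=10  ker:kqt,kqv,pqv,qtv
∂3: piv[bkqv,bpqv] rk=2
∂1c = 0
c vs im∂2: residual ≠ 0 ⇒ not boundary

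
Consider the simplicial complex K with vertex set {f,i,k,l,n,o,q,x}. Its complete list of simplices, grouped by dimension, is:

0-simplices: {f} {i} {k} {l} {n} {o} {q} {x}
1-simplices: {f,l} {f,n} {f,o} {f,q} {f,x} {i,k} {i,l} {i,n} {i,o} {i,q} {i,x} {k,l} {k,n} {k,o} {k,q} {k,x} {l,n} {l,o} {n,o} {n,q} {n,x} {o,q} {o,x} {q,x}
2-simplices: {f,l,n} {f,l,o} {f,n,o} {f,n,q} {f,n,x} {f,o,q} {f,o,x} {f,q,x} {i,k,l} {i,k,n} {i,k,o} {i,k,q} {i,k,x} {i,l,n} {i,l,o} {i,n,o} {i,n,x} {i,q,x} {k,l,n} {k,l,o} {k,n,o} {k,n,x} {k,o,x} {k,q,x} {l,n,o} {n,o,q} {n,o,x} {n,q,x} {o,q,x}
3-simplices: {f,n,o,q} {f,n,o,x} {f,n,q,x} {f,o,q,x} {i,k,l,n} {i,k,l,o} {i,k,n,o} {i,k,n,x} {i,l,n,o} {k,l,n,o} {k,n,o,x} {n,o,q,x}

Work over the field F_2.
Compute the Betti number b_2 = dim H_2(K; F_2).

b_2=2

n_0=8 n_1=24 n_2=29 n_3=12  [Z2]
∂1: piv[fl,fn,fo,fq,fx,ik,il] rk=7  ker:in,io,iq,ix,kl,kn,ko,kq,kx,ln,lo,no,nq,nx,oq,ox,qx
∂2: piv[fln,flo,fno,fnq,fnx,foq,fox,fqx,ikl,ikn,iko,ikq,ikx,iln,ilo,inx,iqx] rk=17  ker:ino,kln,klo,kno,knx,kox,kqx,lno,noq,nox,nqx,oqx
∂3: piv[fnoq,fnox,fnqx,foqx,ikln,iklo,ikno,iknx,ilno,knox] rk=10  ker:klno,noqx
b_2=(29−17)−10=2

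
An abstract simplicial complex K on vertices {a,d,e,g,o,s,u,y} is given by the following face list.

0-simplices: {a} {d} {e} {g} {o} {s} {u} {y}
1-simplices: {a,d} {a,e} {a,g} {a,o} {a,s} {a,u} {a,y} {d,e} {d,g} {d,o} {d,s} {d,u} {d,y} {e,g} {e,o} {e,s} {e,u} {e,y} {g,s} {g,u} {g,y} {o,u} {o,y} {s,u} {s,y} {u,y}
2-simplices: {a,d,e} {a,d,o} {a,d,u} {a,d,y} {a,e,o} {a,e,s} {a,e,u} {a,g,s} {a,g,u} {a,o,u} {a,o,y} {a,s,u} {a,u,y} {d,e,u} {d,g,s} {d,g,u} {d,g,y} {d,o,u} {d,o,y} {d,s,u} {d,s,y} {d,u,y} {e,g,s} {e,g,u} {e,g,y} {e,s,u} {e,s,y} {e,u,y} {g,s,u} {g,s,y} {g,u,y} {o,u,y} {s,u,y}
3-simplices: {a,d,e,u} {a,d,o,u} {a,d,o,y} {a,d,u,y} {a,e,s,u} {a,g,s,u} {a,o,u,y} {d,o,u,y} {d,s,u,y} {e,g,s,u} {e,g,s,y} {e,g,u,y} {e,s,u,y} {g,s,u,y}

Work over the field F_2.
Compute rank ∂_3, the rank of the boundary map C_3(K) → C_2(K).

n_0=8 n_1=26 n_2=33 n_3=14  [Z2]
∂1: piv[ad,ae,ag,ao,as,au,ay] rk=7  ker:de,dg,do,ds,du,dy,eg,eo,es,eu,ey,gs,gu,gy,ou,oy,su,sy,uy
∂2: piv[ade,ado,adu,ady,aeo,aes,aeu,ags,agu,aou,aoy,asu,auy,dgs,dgu,dgy,dsy,egs,egy] rk=19  ker:deu,dou,doy,dsu,duy,egu,esu,esy,euy,gsu,gsy,guy,ouy,suy
∂3: piv[adeu,adou,adoy,aduy,aesu,agsu,aouy,dsuy,egsu,egsy,eguy,esuy] rk=12  ker:douy,gsuy
rk∂_3=12

rank∂_3=12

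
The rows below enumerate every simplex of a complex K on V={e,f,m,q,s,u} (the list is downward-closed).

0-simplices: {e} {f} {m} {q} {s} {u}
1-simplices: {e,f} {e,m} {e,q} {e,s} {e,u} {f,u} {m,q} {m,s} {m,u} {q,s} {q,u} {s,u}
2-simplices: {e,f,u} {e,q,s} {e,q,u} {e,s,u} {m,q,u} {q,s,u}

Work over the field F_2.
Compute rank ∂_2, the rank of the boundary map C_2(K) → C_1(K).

rank∂_2=5

n_0=6 n_1=12 n_2=6  [Z2]
∂1: piv[ef,em,eq,es,eu] rk=5  ker:fu,mq,ms,mu,qs,qu,su
∂2: piv[efu,eqs,equ,esu,mqu] rk=5  ker:qsu
rk∂_2=5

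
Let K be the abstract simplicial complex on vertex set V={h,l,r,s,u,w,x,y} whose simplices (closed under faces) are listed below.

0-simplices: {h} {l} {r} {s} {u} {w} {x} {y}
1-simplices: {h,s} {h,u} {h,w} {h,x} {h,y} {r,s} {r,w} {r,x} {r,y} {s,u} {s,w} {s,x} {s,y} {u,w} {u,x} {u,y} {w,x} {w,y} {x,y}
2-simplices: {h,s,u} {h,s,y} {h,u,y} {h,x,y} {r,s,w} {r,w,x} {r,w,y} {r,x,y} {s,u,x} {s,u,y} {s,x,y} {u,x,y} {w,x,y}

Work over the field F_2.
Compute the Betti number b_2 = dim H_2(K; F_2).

b_2=3

n_0=8 n_1=19 n_2=13  [Z2]
∂1: piv[hs,hu,hw,hx,hy,rs] rk=6  ker:rw,rx,ry,su,sw,sx,sy,uw,ux,uy,wx,wy,xy
∂2: piv[hsu,hsy,huy,hxy,rsw,rwx,rwy,rxy,sux,sxy] rk=10  ker:suy,uxy,wxy
b_2=(13−10)−0=3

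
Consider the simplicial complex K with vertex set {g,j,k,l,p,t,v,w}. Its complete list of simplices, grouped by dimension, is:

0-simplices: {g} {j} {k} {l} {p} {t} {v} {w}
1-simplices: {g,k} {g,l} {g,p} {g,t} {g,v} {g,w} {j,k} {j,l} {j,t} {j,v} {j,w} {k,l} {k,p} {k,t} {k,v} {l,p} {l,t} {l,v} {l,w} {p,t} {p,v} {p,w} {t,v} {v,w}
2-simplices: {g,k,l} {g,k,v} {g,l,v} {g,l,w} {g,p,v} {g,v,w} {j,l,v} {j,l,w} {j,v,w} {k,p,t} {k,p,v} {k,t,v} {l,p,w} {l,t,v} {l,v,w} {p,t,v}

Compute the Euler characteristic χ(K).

χ(K)=0

n_0=8 n_1=24 n_2=16
χ=+8−24+16=0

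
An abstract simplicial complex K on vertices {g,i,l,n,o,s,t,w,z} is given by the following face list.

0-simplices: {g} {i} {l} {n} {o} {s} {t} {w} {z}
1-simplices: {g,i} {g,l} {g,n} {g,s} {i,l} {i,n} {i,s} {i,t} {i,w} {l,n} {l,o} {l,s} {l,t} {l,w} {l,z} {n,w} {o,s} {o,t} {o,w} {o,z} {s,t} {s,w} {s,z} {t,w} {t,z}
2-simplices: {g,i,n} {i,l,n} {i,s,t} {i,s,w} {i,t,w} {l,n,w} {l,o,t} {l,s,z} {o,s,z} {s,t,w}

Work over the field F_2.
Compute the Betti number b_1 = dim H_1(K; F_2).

b_1=8

n_0=9 n_1=25 n_2=10  [Z2]
∂1: piv[gi,gl,gn,gs,it,iw,lo,lz] rk=8  ker:il,in,is,ln,ls,lt,lw,nw,os,ot,ow,oz,st,sw,sz,tw,tz
∂2: piv[gin,iln,ist,isw,itw,lnw,lot,lsz,osz] rk=9  ker:stw
b_1=(25−8)−9=8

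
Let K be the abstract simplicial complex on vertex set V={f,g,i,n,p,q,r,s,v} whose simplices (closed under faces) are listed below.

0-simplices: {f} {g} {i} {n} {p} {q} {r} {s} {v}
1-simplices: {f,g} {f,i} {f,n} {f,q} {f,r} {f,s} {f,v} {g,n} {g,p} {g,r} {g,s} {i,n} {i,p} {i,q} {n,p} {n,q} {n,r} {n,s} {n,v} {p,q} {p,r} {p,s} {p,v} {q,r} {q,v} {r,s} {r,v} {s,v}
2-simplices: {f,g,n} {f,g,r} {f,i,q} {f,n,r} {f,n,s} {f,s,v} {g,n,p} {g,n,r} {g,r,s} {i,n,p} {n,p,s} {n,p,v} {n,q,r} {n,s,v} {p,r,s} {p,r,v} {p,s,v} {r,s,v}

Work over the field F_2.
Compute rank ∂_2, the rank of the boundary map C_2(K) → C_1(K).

n_0=9 n_1=28 n_2=18  [Z2]
∂1: piv[fg,fi,fn,fq,fr,fs,fv,gp] rk=8  ker:gn,gr,gs,in,ip,iq,np,nq,nr,ns,nv,pq,pr,ps,pv,qr,qv,rs,rv,sv
∂2: piv[fgn,fgr,fiq,fnr,fns,fsv,gnp,grs,inp,nps,npv,nqr,nsv,prs,prv] rk=15  ker:gnr,psv,rsv
rk∂_2=15

rank∂_2=15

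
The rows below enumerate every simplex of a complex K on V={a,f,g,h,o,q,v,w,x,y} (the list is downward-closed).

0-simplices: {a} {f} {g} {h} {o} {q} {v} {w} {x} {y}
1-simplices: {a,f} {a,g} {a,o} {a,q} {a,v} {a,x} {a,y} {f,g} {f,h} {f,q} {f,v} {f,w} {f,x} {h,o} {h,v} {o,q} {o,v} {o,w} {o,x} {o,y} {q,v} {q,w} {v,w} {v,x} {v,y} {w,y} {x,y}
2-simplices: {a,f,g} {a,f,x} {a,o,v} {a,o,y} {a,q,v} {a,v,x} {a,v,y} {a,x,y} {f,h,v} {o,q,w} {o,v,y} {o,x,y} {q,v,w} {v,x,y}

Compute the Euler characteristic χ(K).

n_0=10 n_1=27 n_2=14
χ=+10−27+14=-3

χ(K)=-3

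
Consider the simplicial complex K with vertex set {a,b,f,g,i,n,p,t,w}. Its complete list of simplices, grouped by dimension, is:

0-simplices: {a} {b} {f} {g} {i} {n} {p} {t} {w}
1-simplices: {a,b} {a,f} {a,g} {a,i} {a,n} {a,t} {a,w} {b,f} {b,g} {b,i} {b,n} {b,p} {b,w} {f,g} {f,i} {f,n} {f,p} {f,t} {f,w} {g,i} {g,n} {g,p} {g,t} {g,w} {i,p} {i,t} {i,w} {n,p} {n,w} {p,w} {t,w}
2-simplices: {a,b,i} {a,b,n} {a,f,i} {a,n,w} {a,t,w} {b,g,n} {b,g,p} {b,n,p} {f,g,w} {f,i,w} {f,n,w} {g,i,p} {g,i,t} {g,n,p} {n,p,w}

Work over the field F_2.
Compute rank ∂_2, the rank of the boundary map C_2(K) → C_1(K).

rank∂_2=14

n_0=9 n_1=31 n_2=15  [Z2]
∂1: piv[ab,af,ag,ai,an,at,aw,bp] rk=8  ker:bf,bg,bi,bn,bw,fg,fi,fn,fp,ft,fw,gi,gn,gp,gt,gw,ip,it,iw,np,nw,pw,tw
∂2: piv[abi,abn,afi,anw,atw,bgn,bgp,bnp,fgw,fiw,fnw,gip,git,npw] rk=14  ker:gnp
rk∂_2=14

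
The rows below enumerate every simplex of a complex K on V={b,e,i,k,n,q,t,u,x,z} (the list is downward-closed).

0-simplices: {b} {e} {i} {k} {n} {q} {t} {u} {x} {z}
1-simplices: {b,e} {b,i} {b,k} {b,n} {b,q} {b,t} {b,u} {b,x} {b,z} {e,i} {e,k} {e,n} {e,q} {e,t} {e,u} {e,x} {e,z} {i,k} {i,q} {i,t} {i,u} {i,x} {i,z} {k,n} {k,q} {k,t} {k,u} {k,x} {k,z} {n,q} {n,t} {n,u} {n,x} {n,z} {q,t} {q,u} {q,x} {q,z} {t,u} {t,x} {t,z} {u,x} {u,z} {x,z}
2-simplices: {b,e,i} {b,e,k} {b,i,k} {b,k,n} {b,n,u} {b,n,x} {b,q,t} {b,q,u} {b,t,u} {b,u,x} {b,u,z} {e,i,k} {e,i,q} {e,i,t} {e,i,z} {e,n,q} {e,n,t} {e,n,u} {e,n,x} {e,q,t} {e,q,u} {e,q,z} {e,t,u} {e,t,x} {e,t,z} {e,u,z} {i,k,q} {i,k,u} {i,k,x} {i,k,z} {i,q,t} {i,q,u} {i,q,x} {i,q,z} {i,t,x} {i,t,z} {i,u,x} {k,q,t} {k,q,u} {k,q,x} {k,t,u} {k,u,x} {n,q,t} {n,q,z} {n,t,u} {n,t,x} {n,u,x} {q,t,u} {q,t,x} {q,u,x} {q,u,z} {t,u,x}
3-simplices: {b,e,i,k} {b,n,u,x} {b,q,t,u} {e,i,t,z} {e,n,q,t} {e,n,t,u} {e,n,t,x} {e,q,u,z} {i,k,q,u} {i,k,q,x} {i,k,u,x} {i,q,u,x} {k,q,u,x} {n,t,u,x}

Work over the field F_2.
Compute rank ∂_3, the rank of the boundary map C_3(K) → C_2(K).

n_0=10 n_1=44 n_2=52 n_3=14  [Z2]
∂1: piv[be,bi,bk,bn,bq,bt,bu,bx,bz] rk=9  ker:ei,ek,en,eq,et,eu,ex,ez,ik,iq,it,iu,ix,iz,kn,kq,kt,ku,kx,kz,nq,nt,nu,nx,nz,qt,qu,qx,qz,tu,tx,tz,ux,uz,xz
∂2: piv[bei,bek,bik,bkn,bnu,bnx,bqt,bqu,btu,bux,buz,eiq,eit,eiz,enq,ent,enu,enx,eqt,equ,eqz,etx,etz,euz,ikq,iku,ikx,ikz,iqu,iqx,itx,kqt,nqz] rk=33  ker:eik,etu,iqt,iqz,itz,iux,kqu,kqx,ktu,kux,nqt,ntu,ntx,nux,qtu,qtx,qux,quz,tux
∂3: piv[beik,bnux,bqtu,eitz,enqt,entu,entx,equz,ikqu,ikqx,ikux,iqux,ntux] rk=13  ker:kqux
rk∂_3=13

rank∂_3=13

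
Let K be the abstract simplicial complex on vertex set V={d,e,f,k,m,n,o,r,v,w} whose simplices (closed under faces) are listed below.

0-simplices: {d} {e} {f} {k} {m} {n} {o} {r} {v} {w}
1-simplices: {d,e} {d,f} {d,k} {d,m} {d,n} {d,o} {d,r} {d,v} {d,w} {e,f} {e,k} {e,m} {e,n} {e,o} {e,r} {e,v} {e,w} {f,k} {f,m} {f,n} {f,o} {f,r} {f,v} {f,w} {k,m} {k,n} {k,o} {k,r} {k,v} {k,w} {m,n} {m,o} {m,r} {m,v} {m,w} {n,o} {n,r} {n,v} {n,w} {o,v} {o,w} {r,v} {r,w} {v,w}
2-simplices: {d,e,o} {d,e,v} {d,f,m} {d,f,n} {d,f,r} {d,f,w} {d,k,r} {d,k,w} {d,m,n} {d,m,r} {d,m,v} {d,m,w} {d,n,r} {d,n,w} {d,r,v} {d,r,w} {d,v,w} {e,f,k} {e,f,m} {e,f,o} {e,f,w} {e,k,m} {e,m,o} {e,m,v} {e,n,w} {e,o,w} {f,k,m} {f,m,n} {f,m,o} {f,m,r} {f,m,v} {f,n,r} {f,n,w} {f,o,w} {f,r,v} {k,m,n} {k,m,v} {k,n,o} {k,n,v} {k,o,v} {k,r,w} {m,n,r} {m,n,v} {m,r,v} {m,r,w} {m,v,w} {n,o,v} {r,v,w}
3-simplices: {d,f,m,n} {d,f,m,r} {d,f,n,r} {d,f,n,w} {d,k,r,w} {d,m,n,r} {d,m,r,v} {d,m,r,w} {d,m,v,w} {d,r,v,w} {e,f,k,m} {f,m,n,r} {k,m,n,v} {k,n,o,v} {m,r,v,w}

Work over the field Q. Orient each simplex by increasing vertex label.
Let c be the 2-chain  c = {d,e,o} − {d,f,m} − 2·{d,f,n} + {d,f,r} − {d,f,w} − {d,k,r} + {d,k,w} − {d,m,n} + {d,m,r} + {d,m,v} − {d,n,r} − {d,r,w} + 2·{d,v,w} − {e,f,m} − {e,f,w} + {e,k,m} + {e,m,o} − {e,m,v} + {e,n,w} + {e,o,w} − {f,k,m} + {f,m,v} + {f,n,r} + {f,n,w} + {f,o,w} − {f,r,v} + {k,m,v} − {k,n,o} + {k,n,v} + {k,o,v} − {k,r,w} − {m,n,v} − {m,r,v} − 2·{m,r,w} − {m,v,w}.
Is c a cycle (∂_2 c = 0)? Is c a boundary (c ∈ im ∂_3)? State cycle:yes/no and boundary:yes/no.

cycle:no boundary:no

n_0=10 n_1=44 n_2=48 n_3=15  [Q]
∂1: piv[de,df,dk,dm,dn,do,dr,dv,dw] rk=9  ker:ef,ek,em,en,eo,er,ev,ew,fk,fm,fn,fo,fr,fv,fw,km,kn,ko,kr,kv,kw,mn,mo,mr,mv,mw,no,nr,nv,nw,ov,ow,rv,rw,vw
∂2: piv[deo,dev,dfm,dfn,dfr,dfw,dkr,dkw,dmn,dmr,dmv,dmw,dnr,dnw,drv,drw,dvw,efk,efm,efo,efw,ekm,emo,emv,enw,eow,fmv,kmn,kmv,kno,knv,kov] rk=32  ker:fkm,fmn,fmo,fmr,fnr,fnw,fow,frv,krw,mnr,mnv,mrv,mrw,mvw,nov,rvw
∂3: piv[dfmn,dfmr,dfnr,dfnw,dkrw,dmnr,dmrv,dmrw,dmvw,drvw,efkm,kmnv,knov] rk=13  ker:fmnr,mrvw
∂2c = {d,e} − 3·{d,f} + 2·{d,m} + 2·{d,n} − {d,o} − {d,r} + {d,v} − {d,w} − 2·{e,f} + {e,k} + {e,n} + {e,o} + {e,v} − {e,w} − {f,k} + {f,o} − {f,r} − 4·{f,w} + {k,m} + 2·{k,o} − 2·{k,r} − 3·{k,v} + 2·{k,w} − 2·{m,n} + {m,o} − 2·{m,r} + 3·{m,v} + 3·{m,w} − {n,o} + 2·{n,w} + {o,v} + 2·{o,w} − 2·{r,v} − 4·{r,w} + {v,w}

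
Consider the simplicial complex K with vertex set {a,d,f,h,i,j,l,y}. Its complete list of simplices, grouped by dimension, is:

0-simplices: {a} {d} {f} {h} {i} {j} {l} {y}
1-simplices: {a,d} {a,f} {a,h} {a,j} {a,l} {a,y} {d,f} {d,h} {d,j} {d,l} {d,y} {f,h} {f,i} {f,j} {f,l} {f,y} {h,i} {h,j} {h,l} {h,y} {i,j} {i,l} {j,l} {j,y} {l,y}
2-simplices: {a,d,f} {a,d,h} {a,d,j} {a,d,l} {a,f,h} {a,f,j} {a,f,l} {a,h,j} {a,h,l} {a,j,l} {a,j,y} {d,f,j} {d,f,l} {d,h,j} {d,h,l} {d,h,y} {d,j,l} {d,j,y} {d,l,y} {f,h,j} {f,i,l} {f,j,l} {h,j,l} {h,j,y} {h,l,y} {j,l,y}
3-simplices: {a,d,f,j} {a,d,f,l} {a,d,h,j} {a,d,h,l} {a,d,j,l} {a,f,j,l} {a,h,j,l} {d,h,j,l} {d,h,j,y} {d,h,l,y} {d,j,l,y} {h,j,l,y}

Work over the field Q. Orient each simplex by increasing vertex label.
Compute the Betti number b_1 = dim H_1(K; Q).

b_1=3

n_0=8 n_1=25 n_2=26 n_3=12  [Q]
∂1: piv[ad,af,ah,aj,al,ay,fi] rk=7  ker:df,dh,dj,dl,dy,fh,fj,fl,fy,hi,hj,hl,hy,ij,il,jl,jy,ly
∂2: piv[adf,adh,adj,adl,afh,afj,afl,ahj,ahl,ajl,ajy,dhy,djy,dly,fil] rk=15  ker:dfj,dfl,dhj,dhl,djl,fhj,fjl,hjl,hjy,hly,jly
∂3: piv[adfj,adfl,adhj,adhl,adjl,afjl,ahjl,dhjy,dhly,djly] rk=10  ker:dhjl,hjly
b_1=(25−7)−15=3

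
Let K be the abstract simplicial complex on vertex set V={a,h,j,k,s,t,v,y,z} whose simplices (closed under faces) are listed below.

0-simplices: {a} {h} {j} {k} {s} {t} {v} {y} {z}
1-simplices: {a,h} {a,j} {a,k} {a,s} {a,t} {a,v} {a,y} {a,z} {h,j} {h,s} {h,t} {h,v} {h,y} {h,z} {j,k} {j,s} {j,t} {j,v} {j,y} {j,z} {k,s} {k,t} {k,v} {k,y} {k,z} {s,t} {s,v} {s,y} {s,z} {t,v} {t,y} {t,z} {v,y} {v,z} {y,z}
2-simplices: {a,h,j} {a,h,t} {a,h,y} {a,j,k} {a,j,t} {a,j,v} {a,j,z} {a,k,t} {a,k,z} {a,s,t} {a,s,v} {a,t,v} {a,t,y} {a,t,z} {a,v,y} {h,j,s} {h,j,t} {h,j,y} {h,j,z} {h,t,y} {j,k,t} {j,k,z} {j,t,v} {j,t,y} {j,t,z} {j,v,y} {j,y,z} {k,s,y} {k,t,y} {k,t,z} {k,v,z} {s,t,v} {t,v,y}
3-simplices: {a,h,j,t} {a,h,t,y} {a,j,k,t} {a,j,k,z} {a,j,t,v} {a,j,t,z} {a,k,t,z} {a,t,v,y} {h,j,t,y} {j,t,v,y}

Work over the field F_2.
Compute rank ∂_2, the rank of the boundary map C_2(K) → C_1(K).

rank∂_2=22

n_0=9 n_1=35 n_2=33 n_3=10  [Z2]
∂1: piv[ah,aj,ak,as,at,av,ay,az] rk=8  ker:hj,hs,ht,hv,hy,hz,jk,js,jt,jv,jy,jz,ks,kt,kv,ky,kz,st,sv,sy,sz,tv,ty,tz,vy,vz,yz
∂2: piv[ahj,aht,ahy,ajk,ajt,ajv,ajz,akt,akz,ast,asv,atv,aty,atz,avy,hjs,hjy,hjz,jyz,ksy,kty,kvz] rk=22  ker:hjt,hty,jkt,jkz,jtv,jty,jtz,jvy,ktz,stv,tvy
∂3: piv[ahjt,ahty,ajkt,ajkz,ajtv,ajtz,aktz,atvy,hjty,jtvy] rk=10
rk∂_2=22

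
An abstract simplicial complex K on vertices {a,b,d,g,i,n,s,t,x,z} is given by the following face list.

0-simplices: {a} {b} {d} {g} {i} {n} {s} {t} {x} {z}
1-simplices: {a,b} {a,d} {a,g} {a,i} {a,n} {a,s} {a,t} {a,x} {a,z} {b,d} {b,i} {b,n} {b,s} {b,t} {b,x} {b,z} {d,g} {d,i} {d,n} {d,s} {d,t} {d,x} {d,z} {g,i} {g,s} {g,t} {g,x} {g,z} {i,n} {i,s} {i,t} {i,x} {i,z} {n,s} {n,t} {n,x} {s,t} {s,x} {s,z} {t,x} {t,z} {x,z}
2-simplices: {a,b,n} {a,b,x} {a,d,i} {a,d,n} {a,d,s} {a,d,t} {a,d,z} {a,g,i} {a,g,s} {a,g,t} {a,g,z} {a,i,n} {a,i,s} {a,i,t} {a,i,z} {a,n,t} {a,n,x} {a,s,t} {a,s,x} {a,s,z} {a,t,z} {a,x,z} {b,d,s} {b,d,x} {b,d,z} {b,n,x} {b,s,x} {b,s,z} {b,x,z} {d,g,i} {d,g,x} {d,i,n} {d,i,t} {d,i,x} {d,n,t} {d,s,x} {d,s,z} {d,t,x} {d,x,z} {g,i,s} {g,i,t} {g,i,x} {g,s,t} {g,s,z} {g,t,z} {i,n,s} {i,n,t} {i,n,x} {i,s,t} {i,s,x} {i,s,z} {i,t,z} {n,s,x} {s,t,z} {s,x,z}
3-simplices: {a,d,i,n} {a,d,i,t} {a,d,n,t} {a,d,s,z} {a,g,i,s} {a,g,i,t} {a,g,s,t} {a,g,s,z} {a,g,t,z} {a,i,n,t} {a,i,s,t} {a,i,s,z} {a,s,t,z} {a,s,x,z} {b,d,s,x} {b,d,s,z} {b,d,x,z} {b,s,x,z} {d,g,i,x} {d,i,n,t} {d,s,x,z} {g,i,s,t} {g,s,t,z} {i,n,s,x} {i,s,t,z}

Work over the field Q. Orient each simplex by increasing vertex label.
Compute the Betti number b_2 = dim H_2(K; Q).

n_0=10 n_1=42 n_2=55 n_3=25  [Q]
∂1: piv[ab,ad,ag,ai,an,as,at,ax,az] rk=9  ker:bd,bi,bn,bs,bt,bx,bz,dg,di,dn,ds,dt,dx,dz,gi,gs,gt,gx,gz,in,is,it,ix,iz,ns,nt,nx,st,sx,sz,tx,tz,xz
∂2: piv[abn,abx,adi,adn,ads,adt,adz,agi,ags,agt,agz,ain,ais,ait,aiz,ant,anx,ast,asx,asz,atz,axz,bds,bdx,bdz,bsx,dgi,dgx,dix,dtx,ins] rk=31  ker:bnx,bsz,bxz,din,dit,dnt,dsx,dsz,dxz,gis,git,gix,gst,gsz,gtz,int,inx,ist,isx,isz,itz,nsx,stz,sxz
∂3: piv[adin,adit,adnt,adsz,agis,agit,agst,agsz,agtz,aint,aist,aisz,astz,asxz,bdsx,bdsz,bdxz,bsxz,dgix,insx,istz] rk=21  ker:dint,dsxz,gist,gstz
b_2=(55−31)−21=3

b_2=3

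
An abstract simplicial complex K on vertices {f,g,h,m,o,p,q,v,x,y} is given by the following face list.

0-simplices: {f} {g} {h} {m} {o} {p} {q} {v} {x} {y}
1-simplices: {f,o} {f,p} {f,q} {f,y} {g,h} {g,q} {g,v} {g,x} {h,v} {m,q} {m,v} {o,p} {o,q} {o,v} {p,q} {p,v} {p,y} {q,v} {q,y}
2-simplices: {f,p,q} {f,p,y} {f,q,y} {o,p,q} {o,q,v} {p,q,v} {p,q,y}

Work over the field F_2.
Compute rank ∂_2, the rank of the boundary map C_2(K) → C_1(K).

n_0=10 n_1=19 n_2=7  [Z2]
∂1: piv[fo,fp,fq,fy,gh,gq,gv,gx,mq] rk=9  ker:hv,mv,op,oq,ov,pq,pv,py,qv,qy
∂2: piv[fpq,fpy,fqy,opq,oqv,pqv] rk=6  ker:pqy
rk∂_2=6

rank∂_2=6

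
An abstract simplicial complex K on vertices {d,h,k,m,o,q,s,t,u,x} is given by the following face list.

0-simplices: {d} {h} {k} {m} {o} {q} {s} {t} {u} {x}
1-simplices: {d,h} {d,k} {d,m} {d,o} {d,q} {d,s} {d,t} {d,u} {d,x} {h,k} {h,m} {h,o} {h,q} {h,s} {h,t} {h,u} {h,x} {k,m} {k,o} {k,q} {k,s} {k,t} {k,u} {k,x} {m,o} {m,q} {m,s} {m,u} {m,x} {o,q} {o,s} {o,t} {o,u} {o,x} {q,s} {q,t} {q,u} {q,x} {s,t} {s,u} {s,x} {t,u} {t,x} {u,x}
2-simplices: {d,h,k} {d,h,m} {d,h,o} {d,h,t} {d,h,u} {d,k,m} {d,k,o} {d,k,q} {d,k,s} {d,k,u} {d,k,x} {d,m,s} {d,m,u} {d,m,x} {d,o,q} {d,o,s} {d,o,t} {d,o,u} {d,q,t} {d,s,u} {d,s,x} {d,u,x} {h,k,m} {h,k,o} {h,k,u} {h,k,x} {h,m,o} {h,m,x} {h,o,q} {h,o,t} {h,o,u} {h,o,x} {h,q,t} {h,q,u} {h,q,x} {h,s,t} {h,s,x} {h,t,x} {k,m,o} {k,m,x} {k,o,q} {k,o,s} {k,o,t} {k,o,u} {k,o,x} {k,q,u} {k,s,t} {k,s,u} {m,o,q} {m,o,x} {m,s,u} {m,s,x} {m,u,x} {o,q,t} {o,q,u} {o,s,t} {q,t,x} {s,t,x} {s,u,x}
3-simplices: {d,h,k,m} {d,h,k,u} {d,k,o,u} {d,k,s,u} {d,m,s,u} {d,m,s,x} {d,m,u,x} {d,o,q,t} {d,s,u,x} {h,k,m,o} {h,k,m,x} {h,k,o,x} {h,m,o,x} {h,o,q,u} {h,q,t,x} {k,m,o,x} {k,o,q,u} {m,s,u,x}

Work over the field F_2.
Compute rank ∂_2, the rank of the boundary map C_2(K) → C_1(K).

rank∂_2=33

n_0=10 n_1=44 n_2=59 n_3=18  [Z2]
∂1: piv[dh,dk,dm,do,dq,ds,dt,du,dx] rk=9  ker:hk,hm,ho,hq,hs,ht,hu,hx,km,ko,kq,ks,kt,ku,kx,mo,mq,ms,mu,mx,oq,os,ot,ou,ox,qs,qt,qu,qx,st,su,sx,tu,tx,ux
∂2: piv[dhk,dhm,dho,dht,dhu,dkm,dko,dkq,dks,dku,dkx,dms,dmu,dmx,doq,dos,dot,dou,dqt,dsu,dsx,dux,hkx,hmo,hoq,hox,hqu,hqx,hst,hsx,htx,kot,moq] rk=33  ker:hkm,hko,hku,hmx,hot,hou,hqt,kmo,kmx,koq,kos,kou,kox,kqu,kst,ksu,mox,msu,msx,mux,oqt,oqu,ost,qtx,stx,sux
∂3: piv[dhkm,dhku,dkou,dksu,dmsu,dmsx,dmux,doqt,dsux,hkmo,hkmx,hkox,hmox,hoqu,hqtx,koqu] rk=16  ker:kmox,msux
rk∂_2=33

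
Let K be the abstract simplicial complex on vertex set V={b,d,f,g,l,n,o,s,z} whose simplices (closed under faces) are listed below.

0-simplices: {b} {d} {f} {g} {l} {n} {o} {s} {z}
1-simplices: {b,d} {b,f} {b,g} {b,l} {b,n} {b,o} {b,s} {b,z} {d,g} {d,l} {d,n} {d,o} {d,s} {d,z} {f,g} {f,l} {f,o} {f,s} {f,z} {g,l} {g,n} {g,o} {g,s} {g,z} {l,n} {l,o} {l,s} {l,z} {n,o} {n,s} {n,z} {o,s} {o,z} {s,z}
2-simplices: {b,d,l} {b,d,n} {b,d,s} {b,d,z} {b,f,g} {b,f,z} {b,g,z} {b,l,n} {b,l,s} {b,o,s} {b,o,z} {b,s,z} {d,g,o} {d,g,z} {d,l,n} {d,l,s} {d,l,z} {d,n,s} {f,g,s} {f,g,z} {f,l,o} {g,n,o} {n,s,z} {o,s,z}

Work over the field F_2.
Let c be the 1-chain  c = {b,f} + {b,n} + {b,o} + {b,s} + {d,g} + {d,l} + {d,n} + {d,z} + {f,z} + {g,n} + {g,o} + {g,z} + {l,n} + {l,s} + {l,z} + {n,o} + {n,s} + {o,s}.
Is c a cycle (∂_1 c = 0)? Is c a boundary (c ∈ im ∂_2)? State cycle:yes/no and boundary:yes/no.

cycle:yes boundary:yes

n_0=9 n_1=34 n_2=24  [Z2]
∂1: piv[bd,bf,bg,bl,bn,bo,bs,bz] rk=8  ker:dg,dl,dn,do,ds,dz,fg,fl,fo,fs,fz,gl,gn,go,gs,gz,ln,lo,ls,lz,no,ns,nz,os,oz,sz
∂2: piv[bdl,bdn,bds,bdz,bfg,bfz,bgz,bln,bls,bos,boz,bsz,dgo,dgz,dlz,dns,fgs,flo,gno,nsz] rk=20  ker:dln,dls,fgz,osz
∂1c = 0
c vs im∂2: reduces to 0 ⇒ boundary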